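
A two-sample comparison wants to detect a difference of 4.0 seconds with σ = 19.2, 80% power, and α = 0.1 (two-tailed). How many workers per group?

n per group = 2(z_α/2 + z_β)²σ²/d² = 2×(1.645 + 0.84)²×19.2²/4.0² = 284.6 → n = 285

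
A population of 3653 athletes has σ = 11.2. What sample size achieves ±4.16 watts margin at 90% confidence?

Without FPC: n₀ = (1.645×11.2/4.16)² = 19.615. With FPC: n = n₀N/(n₀+N-1) = 19.5 → n = 20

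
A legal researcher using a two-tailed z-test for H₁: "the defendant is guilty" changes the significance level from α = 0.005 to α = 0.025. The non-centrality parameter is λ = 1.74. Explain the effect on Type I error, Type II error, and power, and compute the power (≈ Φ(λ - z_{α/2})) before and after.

Increasing α from 0.005 to 0.025:
• Type I error rate increases (α is the Type I rate by definition).
• Critical value moves from z_{α/2} = 2.807 to 2.241, so power = Φ(λ - z_{α/2}) goes from Φ(1.74 - 2.807) = 0.143 to Φ(1.74 - 2.241) = 0.308.
• Type II error rate β = 1 - power therefore decreases (0.857 → 0.692).
Appropriate when false negatives are costly — here, acquitting a guilty person.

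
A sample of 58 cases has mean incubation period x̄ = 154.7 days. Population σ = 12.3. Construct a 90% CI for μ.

CI = x̄ ± z*(σ/√n) = 154.7 ± 1.645(12.3/√58) = 154.7 ± 2.66 = (152.04, 157.36)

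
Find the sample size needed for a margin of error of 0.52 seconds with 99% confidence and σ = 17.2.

n = (z*σ/E)² = (2.576×17.2/0.52)² = 7260.1 → n = 7261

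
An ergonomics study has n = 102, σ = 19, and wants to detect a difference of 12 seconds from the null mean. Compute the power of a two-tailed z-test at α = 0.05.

SE = σ/√n = 19/√102 = 1.881. Non-centrality λ = d/SE = 12/1.881 = 6.379. Power ≈ Φ(λ - z_{α/2}) = Φ(6.379 - 1.96) = Φ(4.419) = 1.0.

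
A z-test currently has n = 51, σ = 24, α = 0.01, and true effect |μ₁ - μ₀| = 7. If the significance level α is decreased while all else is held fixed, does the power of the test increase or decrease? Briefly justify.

Power decreases: a smaller α raises the critical value, so less of the H₁ sampling distribution falls in the rejection region.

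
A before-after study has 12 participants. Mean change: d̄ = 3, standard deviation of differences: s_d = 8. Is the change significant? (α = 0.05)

t = d̄/(s_d/√n) = 3/(8/√12) = 1.299. df = 11, critical t = ±2.201. Fail to reject H₀.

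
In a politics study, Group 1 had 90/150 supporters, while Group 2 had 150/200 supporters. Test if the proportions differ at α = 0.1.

p̂₁ = 0.6, p̂₂ = 0.75, pooled p̂ = 0.686. z = -2.991. Critical: ±1.645. Reject H₀.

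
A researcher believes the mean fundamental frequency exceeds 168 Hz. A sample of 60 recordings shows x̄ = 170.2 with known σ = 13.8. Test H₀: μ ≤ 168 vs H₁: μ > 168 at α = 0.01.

z = 1.235. Critical value: 2.33. Fail to reject H₀.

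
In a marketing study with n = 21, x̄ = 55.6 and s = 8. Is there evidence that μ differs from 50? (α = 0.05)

t = (x̄ - μ₀)/(s/√n) = (55.6 - 50)/(8/√21) = 3.208. df = 20, critical t = ±2.086. Reject H₀.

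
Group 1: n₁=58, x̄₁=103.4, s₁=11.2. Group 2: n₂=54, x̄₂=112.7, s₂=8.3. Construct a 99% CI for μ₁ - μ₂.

Difference = -9.3. SE = √(11.2²/58 + 8.3²/54) = 1.854. CI = (-14.08, -4.52)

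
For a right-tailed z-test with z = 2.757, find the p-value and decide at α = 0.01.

p = P(Z > 2.757) = 1 - Φ(2.757) ≈ 0.0029. Since p < 0.01, reject H₀ (significant) at α = 0.01.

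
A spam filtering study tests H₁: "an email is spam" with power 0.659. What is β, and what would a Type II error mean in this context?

β = 1 - power = 1 - 0.659 = 0.341. A Type II error is failing to reject H₀ when H₀ is false (false negative) — here, failing to conclude that an email is spam when in fact it is true. Consequence: a spam email lands in the inbox.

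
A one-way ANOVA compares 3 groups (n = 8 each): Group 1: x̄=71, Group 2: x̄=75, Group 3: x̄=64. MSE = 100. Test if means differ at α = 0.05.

Grand mean = 70.0. SS_between = 496.0, MS_between = 248.0. F = 2.48, F_crit ≈ 3.467. Fail to reject H₀.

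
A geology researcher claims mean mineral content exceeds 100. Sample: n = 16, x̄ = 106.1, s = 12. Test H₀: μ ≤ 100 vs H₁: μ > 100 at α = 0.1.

t = (106.1 - 100)/(12/√16) = 2.033, df = 15. Critical t = 1.341. Reject H₀.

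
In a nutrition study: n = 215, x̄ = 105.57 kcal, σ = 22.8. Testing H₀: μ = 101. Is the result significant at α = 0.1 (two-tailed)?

z = (105.57 - 101)/(22.8/√215) = 2.939. Since |z| > 1.645, significant at α = 0.1.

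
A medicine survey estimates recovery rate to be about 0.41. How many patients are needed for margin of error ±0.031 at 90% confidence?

n = z²p(1-p)/E² = 1.645²×0.41×0.59/0.031² = 681.2 → n = 682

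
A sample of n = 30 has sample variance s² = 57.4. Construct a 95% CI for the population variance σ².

df = 29. χ²_{0.025} = 45.722, χ²_{0.975} = 16.047. CI for σ² = ((n-1)s²/χ²_{α/2}, (n-1)s²/χ²_{1-α/2}) = (29·57.4/45.722, 29·57.4/16.047) = (36.41, 103.73)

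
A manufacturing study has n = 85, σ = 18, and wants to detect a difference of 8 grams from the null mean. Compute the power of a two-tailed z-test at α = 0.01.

SE = σ/√n = 18/√85 = 1.952. Non-centrality λ = d/SE = 8/1.952 = 4.098. Power ≈ Φ(λ - z_{α/2}) = Φ(4.098 - 2.576) = Φ(1.522) = 0.936.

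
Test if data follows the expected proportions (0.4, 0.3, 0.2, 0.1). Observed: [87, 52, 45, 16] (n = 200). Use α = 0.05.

Expected: [80.0, 60.0, 40.0, 20.0]. χ² = 3.104. df = 3, critical = 7.815. Fail to reject H₀.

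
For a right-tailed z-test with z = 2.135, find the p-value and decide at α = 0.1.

p = P(Z > 2.135) = 1 - Φ(2.135) ≈ 0.0164. Since p < 0.1, reject H₀ (significant) at α = 0.1.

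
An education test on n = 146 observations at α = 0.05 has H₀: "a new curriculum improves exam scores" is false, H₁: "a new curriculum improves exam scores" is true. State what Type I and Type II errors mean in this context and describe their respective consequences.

Type I (false positive): concluding that a new curriculum improves exam scores when it is not — adopting a curriculum that gives no real benefit — disruption for nothing. Type II (false negative): failing to conclude that a new curriculum improves exam scores when it is — keeping the old curriculum when the new one would have helped students. Which is costlier depends on domain priorities and is a judgement call rather than a statistical fact.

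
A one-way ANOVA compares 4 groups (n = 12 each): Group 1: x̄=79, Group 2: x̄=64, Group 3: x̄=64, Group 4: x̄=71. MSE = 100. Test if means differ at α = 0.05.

Grand mean = 69.5. SS_between = 1836.0, MS_between = 612.0. F = 6.12, F_crit ≈ 2.816. Reject H₀.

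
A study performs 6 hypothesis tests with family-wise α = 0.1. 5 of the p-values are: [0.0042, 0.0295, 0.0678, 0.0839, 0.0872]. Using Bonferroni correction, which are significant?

Bonferroni α = 0.1/6 = 0.01667. Significant p-values: [0.0042]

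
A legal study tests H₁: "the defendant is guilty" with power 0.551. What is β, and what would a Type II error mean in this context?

β = 1 - power = 1 - 0.551 = 0.449. A Type II error is failing to reject H₀ when H₀ is false (false negative) — here, failing to conclude that the defendant is guilty when in fact it is true. Consequence: acquitting a guilty person.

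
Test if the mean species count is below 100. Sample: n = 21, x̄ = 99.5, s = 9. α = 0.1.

t = (99.5 - 100)/(9/√21) = -0.255, df = 20. Critical t = -1.325. Fail to reject H₀.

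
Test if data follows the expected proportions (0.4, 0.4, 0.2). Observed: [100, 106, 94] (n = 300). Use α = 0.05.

Expected: [120.0, 120.0, 60.0]. χ² = 24.233. df = 2, critical = 5.991. Reject H₀.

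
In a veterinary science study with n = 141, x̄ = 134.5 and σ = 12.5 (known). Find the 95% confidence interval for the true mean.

CI = x̄ ± z*(σ/√n) = 134.5 ± 1.96(12.5/√141) = 134.5 ± 2.06 = (132.44, 136.56)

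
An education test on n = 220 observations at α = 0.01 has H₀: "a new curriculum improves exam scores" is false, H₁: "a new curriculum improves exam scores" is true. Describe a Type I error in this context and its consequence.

Type I error: rejecting H₀ when it is true — concluding that a new curriculum improves exam scores when in fact it is not. Consequence: adopting a curriculum that gives no real benefit — disruption for nothing.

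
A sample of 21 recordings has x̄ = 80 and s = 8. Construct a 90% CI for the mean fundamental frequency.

CI = x̄ ± t*(s/√n) = 80 ± 1.725(8/√21) = (76.99, 83.01)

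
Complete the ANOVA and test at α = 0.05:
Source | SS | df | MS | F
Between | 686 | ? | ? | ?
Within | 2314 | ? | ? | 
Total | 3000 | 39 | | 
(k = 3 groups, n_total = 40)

df_between = 2, df_within = 37. MS_between = 343.0, MS_within = 62.54. F = 5.484, F_crit ≈ 3.252. Reject H₀.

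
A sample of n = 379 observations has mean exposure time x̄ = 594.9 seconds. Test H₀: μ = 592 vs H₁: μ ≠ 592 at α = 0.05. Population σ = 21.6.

z = (x̄ - μ₀)/(σ/√n) = (594.9 - 592)/(21.6/√379) = 2.614. Critical value: ±1.96. Since |2.614| > 1.96, Reject H₀.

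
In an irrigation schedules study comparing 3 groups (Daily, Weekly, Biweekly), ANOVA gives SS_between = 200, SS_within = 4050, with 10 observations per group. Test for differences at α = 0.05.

df_between = 2, df_within = 27. F = MS_between/MS_within = 100.0/150.0 = 0.667. F_crit ≈ 3.354. Fail to reject H₀.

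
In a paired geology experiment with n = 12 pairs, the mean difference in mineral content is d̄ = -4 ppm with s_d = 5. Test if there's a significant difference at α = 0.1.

t = d̄/(s_d/√n) = -4/(5/√12) = -2.771. df = 11, critical t = ±1.796. Reject H₀.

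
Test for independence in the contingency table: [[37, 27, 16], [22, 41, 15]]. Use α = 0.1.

χ² = 6.704. df = 2, critical = 4.605. Reject H₀. Variables are dependent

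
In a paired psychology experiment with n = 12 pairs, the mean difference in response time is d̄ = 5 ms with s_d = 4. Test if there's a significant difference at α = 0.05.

t = d̄/(s_d/√n) = 5/(4/√12) = 4.33. df = 11, critical t = ±2.201. Reject H₀.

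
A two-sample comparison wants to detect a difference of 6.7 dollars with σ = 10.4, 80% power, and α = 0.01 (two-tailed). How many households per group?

n per group = 2(z_α/2 + z_β)²σ²/d² = 2×(2.576 + 0.84)²×10.4²/6.7² = 56.2 → n = 57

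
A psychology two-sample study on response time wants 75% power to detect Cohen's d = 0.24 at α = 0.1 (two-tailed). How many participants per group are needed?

z_{α/2} = 1.645, z_β = Φ⁻¹(0.75) = 0.674. For small effect (d = 0.24): n per group = 2(z_{α/2} + z_β)²/d² = 2(1.645 + 0.674)²/0.24² = 186.7 → 187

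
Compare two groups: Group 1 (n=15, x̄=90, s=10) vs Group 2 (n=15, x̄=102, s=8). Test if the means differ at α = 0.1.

Pooled sp = 9.06. t = -3.629, df = 28. Critical t = ±1.701. Reject H₀.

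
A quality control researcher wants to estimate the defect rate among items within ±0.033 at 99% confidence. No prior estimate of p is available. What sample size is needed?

Conservative approach: use p = 0.5 (maximizes p(1-p) = 0.25). n = z²(0.25)/E² = 2.576²×0.25/0.033² = 1523.4 → n = 1524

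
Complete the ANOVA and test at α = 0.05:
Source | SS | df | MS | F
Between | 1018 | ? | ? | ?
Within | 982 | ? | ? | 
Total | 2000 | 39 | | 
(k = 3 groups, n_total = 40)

df_between = 2, df_within = 37. MS_between = 509.0, MS_within = 26.54. F = 19.178, F_crit ≈ 3.252. Reject H₀.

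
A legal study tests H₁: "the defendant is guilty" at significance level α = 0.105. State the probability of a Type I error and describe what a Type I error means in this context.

P(Type I error) = α = 0.105. A Type I error is rejecting H₀ when H₀ is actually true (false positive) — here, concluding that the defendant is guilty when in fact this is not the case. Consequence: convicting an innocent person.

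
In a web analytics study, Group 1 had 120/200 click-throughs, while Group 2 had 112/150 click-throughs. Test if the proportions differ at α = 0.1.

p̂₁ = 0.6, p̂₂ = 0.747, pooled p̂ = 0.663. z = -2.872. Critical: ±1.645. Reject H₀.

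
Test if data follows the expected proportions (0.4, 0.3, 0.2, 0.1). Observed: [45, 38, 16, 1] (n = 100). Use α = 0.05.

Expected: [40.0, 30.0, 20.0, 10.0]. χ² = 11.658. df = 3, critical = 7.815. Reject H₀.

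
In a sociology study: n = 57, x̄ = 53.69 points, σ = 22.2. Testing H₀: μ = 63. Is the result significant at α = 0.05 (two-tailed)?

z = (53.69 - 63)/(22.2/√57) = -3.166. Since |z| > 1.96, significant at α = 0.05.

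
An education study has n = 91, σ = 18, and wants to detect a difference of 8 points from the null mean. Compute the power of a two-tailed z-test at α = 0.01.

SE = σ/√n = 18/√91 = 1.887. Non-centrality λ = d/SE = 8/1.887 = 4.24. Power ≈ Φ(λ - z_{α/2}) = Φ(4.24 - 2.576) = Φ(1.664) = 0.952.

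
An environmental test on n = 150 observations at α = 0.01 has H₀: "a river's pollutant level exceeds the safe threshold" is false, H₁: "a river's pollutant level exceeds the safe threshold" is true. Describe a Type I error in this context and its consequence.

Type I error: rejecting H₀ when it is true — concluding that a river's pollutant level exceeds the safe threshold when in fact it is not. Consequence: shutting down a compliant factory unnecessarily.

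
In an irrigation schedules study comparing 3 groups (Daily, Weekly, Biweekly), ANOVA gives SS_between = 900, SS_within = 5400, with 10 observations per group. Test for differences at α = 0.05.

df_between = 2, df_within = 27. F = MS_between/MS_within = 450.0/200.0 = 2.25. F_crit ≈ 3.354. Fail to reject H₀.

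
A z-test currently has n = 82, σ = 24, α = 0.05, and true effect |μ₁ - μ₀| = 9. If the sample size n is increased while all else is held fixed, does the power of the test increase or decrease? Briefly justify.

Power increases: a larger n shrinks the standard error σ/√n, moving the sampling distribution under H₁ further from the critical value.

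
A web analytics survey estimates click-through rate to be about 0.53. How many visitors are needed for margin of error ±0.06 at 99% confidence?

n = z²p(1-p)/E² = 2.576²×0.53×0.47/0.06² = 459.2 → n = 460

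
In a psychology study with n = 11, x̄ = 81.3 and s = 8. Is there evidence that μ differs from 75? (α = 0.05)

t = (x̄ - μ₀)/(s/√n) = (81.3 - 75)/(8/√11) = 2.612. df = 10, critical t = ±2.228. Reject H₀.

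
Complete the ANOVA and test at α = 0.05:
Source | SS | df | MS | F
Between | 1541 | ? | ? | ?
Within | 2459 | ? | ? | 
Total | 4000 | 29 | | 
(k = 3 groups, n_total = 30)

df_between = 2, df_within = 27. MS_between = 770.5, MS_within = 91.07. F = 8.46, F_crit ≈ 3.354. Reject H₀.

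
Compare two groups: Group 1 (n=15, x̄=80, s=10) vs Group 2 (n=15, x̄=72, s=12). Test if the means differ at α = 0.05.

Pooled sp = 11.05. t = 1.984, df = 28. Critical t = ±2.048. Fail to reject H₀.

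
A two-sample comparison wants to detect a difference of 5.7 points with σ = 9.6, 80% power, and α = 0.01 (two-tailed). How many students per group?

n per group = 2(z_α/2 + z_β)²σ²/d² = 2×(2.576 + 0.84)²×9.6²/5.7² = 66.2 → n = 67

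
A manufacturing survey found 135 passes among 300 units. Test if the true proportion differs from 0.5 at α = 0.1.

p̂ = 0.45, p₀ = 0.5. z = (p̂ - p₀)/√(p₀(1-p₀)/n) = -1.732. Critical: ±1.645. Reject H₀.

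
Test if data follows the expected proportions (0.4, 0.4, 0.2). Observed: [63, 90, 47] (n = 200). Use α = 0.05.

Expected: [80.0, 80.0, 40.0]. χ² = 6.088. df = 2, critical = 5.991. Reject H₀.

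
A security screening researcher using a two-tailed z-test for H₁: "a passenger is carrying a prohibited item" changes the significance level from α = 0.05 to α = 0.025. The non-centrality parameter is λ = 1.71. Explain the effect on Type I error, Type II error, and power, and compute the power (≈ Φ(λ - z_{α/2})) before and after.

Decreasing α from 0.05 to 0.025:
• Type I error rate decreases (α is the Type I rate by definition).
• Critical value moves from z_{α/2} = 1.96 to 2.241, so power = Φ(λ - z_{α/2}) goes from Φ(1.71 - 1.96) = 0.401 to Φ(1.71 - 2.241) = 0.298.
• Type II error rate β = 1 - power therefore increases (0.599 → 0.702).
Appropriate when false positives are costly — here, detaining an innocent passenger — delay and inconvenience.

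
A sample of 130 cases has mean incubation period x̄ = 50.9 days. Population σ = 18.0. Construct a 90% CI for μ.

CI = x̄ ± z*(σ/√n) = 50.9 ± 1.645(18.0/√130) = 50.9 ± 2.6 = (48.3, 53.5)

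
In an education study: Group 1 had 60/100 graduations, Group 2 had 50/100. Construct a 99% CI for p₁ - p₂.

p̂₁ = 0.6, p̂₂ = 0.5. Difference = 0.1. CI = (-0.08, 0.28)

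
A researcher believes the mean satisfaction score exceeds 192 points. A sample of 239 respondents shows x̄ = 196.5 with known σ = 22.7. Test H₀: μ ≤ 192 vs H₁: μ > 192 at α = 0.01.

z = 3.065. Critical value: 2.33. Reject H₀.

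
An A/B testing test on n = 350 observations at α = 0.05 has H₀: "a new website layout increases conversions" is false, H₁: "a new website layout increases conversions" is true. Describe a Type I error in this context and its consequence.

Type I error: rejecting H₀ when it is true — concluding that a new website layout increases conversions when in fact it is not. Consequence: rolling out a layout that doesn't actually help — wasted engineering effort.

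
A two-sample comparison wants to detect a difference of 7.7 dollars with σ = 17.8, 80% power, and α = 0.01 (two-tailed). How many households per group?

n per group = 2(z_α/2 + z_β)²σ²/d² = 2×(2.576 + 0.84)²×17.8²/7.7² = 124.7 → n = 125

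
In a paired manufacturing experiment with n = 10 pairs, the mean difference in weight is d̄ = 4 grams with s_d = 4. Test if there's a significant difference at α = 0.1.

t = d̄/(s_d/√n) = 4/(4/√10) = 3.162. df = 9, critical t = ±1.833. Reject H₀.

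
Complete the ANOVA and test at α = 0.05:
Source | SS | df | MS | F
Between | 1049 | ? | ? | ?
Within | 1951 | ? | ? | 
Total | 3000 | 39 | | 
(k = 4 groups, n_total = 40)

df_between = 3, df_within = 36. MS_between = 349.67, MS_within = 54.19. F = 6.452, F_crit ≈ 2.866. Reject H₀.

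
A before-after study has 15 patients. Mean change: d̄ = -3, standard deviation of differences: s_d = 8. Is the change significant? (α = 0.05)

t = d̄/(s_d/√n) = -3/(8/√15) = -1.452. df = 14, critical t = ±2.145. Fail to reject H₀.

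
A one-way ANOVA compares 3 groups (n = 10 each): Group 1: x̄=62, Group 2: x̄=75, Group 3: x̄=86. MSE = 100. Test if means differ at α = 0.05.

Grand mean = 74.33. SS_between = 2886.67, MS_between = 1443.33. F = 14.433, F_crit ≈ 3.354. Reject H₀.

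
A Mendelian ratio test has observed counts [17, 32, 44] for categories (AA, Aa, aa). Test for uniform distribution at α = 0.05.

Expected = 31 each. χ² = Σ(O-E)²/E = 11.806. df = 2, critical value = 5.991. Reject H₀.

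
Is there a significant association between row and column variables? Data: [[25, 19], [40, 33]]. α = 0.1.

χ² = 0.046. df = 1, critical = 2.706. Fail to reject H₀. No evidence of dependence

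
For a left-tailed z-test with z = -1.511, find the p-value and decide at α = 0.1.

p = P(Z < -1.511) = Φ(-1.511) ≈ 0.0654. Since p < 0.1, reject H₀ (significant) at α = 0.1.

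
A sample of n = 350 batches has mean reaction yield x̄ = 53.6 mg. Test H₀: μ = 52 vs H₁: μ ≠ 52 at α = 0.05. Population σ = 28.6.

z = (x̄ - μ₀)/(σ/√n) = (53.6 - 52)/(28.6/√350) = 1.047. Critical value: ±1.96. Since |1.047| ≤ 1.96, Fail to reject H₀.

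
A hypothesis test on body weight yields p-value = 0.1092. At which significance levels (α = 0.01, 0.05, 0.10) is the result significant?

p = 0.1092. Not significant at any of the given levels.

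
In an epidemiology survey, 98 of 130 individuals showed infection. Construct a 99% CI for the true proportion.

p̂ = 0.754. CI = p̂ ± z*√(p̂(1-p̂)/n) = (0.657, 0.851)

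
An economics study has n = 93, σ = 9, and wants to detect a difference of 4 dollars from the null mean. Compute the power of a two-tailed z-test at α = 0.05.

SE = σ/√n = 9/√93 = 0.933. Non-centrality λ = d/SE = 4/0.933 = 4.286. Power ≈ Φ(λ - z_{α/2}) = Φ(4.286 - 1.96) = Φ(2.326) = 0.99.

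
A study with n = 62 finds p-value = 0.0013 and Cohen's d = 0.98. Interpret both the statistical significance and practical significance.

Statistically significant (p = 0.0013 < 0.05). Cohen's d = 0.98 indicates a large effect size. Both statistical and practical significance should be considered.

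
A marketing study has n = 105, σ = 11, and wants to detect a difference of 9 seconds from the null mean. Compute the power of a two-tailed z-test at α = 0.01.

SE = σ/√n = 11/√105 = 1.073. Non-centrality λ = d/SE = 9/1.073 = 8.384. Power ≈ Φ(λ - z_{α/2}) = Φ(8.384 - 2.576) = Φ(5.808) = 1.0.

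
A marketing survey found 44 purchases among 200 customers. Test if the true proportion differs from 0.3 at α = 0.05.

p̂ = 0.22, p₀ = 0.3. z = (p̂ - p₀)/√(p₀(1-p₀)/n) = -2.469. Critical: ±1.96. Reject H₀.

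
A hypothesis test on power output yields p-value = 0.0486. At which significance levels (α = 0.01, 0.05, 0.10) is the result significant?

p = 0.0486. Significant at: α = 0.05, 0.1.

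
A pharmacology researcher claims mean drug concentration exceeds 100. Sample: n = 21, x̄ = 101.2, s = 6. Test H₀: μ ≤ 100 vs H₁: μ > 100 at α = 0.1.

t = (101.2 - 100)/(6/√21) = 0.917, df = 20. Critical t = 1.325. Fail to reject H₀.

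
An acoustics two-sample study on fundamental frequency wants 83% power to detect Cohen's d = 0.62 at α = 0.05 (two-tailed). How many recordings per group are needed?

z_{α/2} = 1.96, z_β = Φ⁻¹(0.83) = 0.954. For medium effect (d = 0.62): n per group = 2(z_{α/2} + z_β)²/d² = 2(1.96 + 0.954)²/0.62² = 44.2 → 45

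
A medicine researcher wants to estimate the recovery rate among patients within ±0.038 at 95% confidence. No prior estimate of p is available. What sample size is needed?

Conservative approach: use p = 0.5 (maximizes p(1-p) = 0.25). n = z²(0.25)/E² = 1.96²×0.25/0.038² = 665.1 → n = 666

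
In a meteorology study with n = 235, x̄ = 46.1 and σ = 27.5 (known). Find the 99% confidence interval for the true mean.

CI = x̄ ± z*(σ/√n) = 46.1 ± 2.576(27.5/√235) = 46.1 ± 4.62 = (41.48, 50.72)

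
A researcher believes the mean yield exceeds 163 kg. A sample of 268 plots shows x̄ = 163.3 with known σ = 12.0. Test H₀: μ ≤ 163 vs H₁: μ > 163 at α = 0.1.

z = 0.409. Critical value: 1.28. Fail to reject H₀.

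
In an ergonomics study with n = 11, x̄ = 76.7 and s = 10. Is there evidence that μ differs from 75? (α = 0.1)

t = (x̄ - μ₀)/(s/√n) = (76.7 - 75)/(10/√11) = 0.564. df = 10, critical t = ±1.812. Fail to reject H₀.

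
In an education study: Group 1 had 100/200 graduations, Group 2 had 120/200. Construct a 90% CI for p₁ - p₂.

p̂₁ = 0.5, p̂₂ = 0.6. Difference = -0.1. CI = (-0.181, -0.019)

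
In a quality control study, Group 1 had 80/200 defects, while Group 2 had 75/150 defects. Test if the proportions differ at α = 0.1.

p̂₁ = 0.4, p̂₂ = 0.5, pooled p̂ = 0.443. z = -1.864. Critical: ±1.645. Reject H₀.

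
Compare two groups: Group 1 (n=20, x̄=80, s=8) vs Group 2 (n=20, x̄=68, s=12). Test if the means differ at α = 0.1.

Pooled sp = 10.2. t = 3.721, df = 38. Critical t = ±1.686. Reject H₀.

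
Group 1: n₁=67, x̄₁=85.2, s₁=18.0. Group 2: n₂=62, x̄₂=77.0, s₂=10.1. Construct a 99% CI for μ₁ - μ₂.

Difference = 8.2. SE = √(18.0²/67 + 10.1²/62) = 2.546. CI = (1.64, 14.76)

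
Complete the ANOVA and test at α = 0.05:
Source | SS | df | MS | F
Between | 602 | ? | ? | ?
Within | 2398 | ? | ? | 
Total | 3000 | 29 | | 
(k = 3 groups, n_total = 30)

df_between = 2, df_within = 27. MS_between = 301.0, MS_within = 88.81. F = 3.389, F_crit ≈ 3.354. Reject H₀.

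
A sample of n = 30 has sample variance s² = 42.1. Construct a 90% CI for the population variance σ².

df = 29. χ²_{0.05} = 42.557, χ²_{0.95} = 17.708. CI for σ² = ((n-1)s²/χ²_{α/2}, (n-1)s²/χ²_{1-α/2}) = (29·42.1/42.557, 29·42.1/17.708) = (28.69, 68.95)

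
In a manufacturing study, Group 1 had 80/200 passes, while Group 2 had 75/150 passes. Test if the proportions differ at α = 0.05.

p̂₁ = 0.4, p̂₂ = 0.5, pooled p̂ = 0.443. z = -1.864. Critical: ±1.96. Fail to reject H₀.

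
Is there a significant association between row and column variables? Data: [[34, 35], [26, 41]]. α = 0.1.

χ² = 1.511. df = 1, critical = 2.706. Fail to reject H₀. No evidence of dependence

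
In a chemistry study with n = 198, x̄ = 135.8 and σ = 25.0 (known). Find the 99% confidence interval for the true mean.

CI = x̄ ± z*(σ/√n) = 135.8 ± 2.576(25.0/√198) = 135.8 ± 4.58 = (131.22, 140.38)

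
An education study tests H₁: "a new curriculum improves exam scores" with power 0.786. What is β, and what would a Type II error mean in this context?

β = 1 - power = 1 - 0.786 = 0.214. A Type II error is failing to reject H₀ when H₀ is false (false negative) — here, failing to conclude that a new curriculum improves exam scores when in fact it is true. Consequence: keeping the old curriculum when the new one would have helped students.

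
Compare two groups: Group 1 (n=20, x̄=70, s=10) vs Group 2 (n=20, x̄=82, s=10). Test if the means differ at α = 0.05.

Pooled sp = 10.0. t = -3.795, df = 38. Critical t = ±2.024. Reject H₀.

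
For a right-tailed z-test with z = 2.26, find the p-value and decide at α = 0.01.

p = P(Z > 2.26) = 1 - Φ(2.26) ≈ 0.0119. Since p ≥ 0.01, fail to reject H₀ (not significant) at α = 0.01.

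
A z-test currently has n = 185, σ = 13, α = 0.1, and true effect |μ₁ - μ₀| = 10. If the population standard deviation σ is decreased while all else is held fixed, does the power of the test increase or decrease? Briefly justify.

Power increases: a smaller σ shrinks the standard error σ/√n, moving the sampling distribution under H₁ further from the critical value.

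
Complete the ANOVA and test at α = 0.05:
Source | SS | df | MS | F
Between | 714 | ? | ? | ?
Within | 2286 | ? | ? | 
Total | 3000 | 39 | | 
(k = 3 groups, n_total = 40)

df_between = 2, df_within = 37. MS_between = 357.0, MS_within = 61.78. F = 5.778, F_crit ≈ 3.252. Reject H₀.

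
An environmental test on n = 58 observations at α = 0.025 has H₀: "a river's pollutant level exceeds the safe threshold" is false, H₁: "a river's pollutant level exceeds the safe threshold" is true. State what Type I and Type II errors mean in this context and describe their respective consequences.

Type I (false positive): concluding that a river's pollutant level exceeds the safe threshold when it is not — shutting down a compliant factory unnecessarily. Type II (false negative): failing to conclude that a river's pollutant level exceeds the safe threshold when it is — allowing unsafe pollution to continue. Which is costlier depends on domain priorities and is a judgement call rather than a statistical fact.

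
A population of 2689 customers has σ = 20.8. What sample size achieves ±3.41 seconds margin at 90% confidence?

Without FPC: n₀ = (1.645×20.8/3.41)² = 100.682. With FPC: n = n₀N/(n₀+N-1) = 97.1 → n = 98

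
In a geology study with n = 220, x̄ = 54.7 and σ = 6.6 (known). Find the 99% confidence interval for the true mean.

CI = x̄ ± z*(σ/√n) = 54.7 ± 2.576(6.6/√220) = 54.7 ± 1.15 = (53.55, 55.85)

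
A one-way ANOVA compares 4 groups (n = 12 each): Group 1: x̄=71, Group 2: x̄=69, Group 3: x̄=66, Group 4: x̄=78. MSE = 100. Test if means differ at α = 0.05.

Grand mean = 71.0. SS_between = 936.0, MS_between = 312.0. F = 3.12, F_crit ≈ 2.816. Reject H₀.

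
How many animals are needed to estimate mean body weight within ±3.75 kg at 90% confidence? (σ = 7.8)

n = (z*σ/E)² = (1.645×7.8/3.75)² = 11.7 → n = 12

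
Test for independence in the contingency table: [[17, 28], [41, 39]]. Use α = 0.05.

χ² = 2.102. df = 1, critical = 3.841. Fail to reject H₀. No evidence of dependence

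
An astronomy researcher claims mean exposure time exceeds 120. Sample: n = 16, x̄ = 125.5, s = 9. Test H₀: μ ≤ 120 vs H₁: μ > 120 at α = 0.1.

t = (125.5 - 120)/(9/√16) = 2.444, df = 15. Critical t = 1.341. Reject H₀.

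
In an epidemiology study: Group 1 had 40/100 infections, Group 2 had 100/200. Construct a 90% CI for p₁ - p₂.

p̂₁ = 0.4, p̂₂ = 0.5. Difference = -0.1. CI = (-0.199, -0.001)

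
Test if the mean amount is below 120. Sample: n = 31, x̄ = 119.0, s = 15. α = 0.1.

t = (119.0 - 120)/(15/√31) = -0.371, df = 30. Critical t = -1.31. Fail to reject H₀.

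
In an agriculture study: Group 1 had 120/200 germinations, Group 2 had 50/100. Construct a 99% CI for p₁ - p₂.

p̂₁ = 0.6, p̂₂ = 0.5. Difference = 0.1. CI = (-0.057, 0.257)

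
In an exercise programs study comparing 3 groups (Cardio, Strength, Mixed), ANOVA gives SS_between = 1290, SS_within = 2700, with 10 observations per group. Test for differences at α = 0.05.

df_between = 2, df_within = 27. F = MS_between/MS_within = 645.0/100.0 = 6.45. F_crit ≈ 3.354. Reject H₀. At least one mean differs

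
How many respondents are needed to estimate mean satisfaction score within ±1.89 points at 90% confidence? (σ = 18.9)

n = (z*σ/E)² = (1.645×18.9/1.89)² = 270.6 → n = 271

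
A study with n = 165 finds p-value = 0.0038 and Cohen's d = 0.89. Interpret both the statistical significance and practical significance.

Statistically significant (p = 0.0038 < 0.05). Cohen's d = 0.89 indicates a large effect size. Both statistical and practical significance should be considered.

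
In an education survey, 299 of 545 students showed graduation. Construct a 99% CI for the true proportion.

p̂ = 0.549. CI = p̂ ± z*√(p̂(1-p̂)/n) = (0.494, 0.604)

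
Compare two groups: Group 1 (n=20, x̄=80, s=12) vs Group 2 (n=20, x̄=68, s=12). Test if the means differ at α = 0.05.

Pooled sp = 12.0. t = 3.162, df = 38. Critical t = ±2.024. Reject H₀.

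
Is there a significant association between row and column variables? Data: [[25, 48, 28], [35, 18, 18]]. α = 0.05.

χ² = 12.629. df = 2, critical = 5.991. Reject H₀. Variables are dependent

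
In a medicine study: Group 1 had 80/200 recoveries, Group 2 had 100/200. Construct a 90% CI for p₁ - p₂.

p̂₁ = 0.4, p̂₂ = 0.5. Difference = -0.1. CI = (-0.181, -0.019)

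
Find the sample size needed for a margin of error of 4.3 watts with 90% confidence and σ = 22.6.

n = (z*σ/E)² = (1.645×22.6/4.3)² = 74.8 → n = 75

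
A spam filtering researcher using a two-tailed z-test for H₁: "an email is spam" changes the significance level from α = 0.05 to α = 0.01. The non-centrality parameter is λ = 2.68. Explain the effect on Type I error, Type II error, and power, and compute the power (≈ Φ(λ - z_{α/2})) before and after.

Decreasing α from 0.05 to 0.01:
• Type I error rate decreases (α is the Type I rate by definition).
• Critical value moves from z_{α/2} = 1.96 to 2.576, so power = Φ(λ - z_{α/2}) goes from Φ(2.68 - 1.96) = 0.764 to Φ(2.68 - 2.576) = 0.541.
• Type II error rate β = 1 - power therefore increases (0.236 → 0.459).
Appropriate when false positives are costly — here, a legitimate email is sent to the spam folder and the user misses it.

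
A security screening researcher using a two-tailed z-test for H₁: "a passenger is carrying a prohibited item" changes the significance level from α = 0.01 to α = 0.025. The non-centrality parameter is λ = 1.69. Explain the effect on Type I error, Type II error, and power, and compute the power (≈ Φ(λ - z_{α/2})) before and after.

Increasing α from 0.01 to 0.025:
• Type I error rate increases (α is the Type I rate by definition).
• Critical value moves from z_{α/2} = 2.576 to 2.241, so power = Φ(λ - z_{α/2}) goes from Φ(1.69 - 2.576) = 0.188 to Φ(1.69 - 2.241) = 0.291.
• Type II error rate β = 1 - power therefore decreases (0.812 → 0.709).
Appropriate when false negatives are costly — here, letting a prohibited item through — security breach.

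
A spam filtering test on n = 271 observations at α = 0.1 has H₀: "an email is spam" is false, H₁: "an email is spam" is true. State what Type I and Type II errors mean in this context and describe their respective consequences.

Type I (false positive): concluding that an email is spam when it is not — a legitimate email is sent to the spam folder and the user misses it. Type II (false negative): failing to conclude that an email is spam when it is — a spam email lands in the inbox. Which is costlier depends on domain priorities and is a judgement call rather than a statistical fact.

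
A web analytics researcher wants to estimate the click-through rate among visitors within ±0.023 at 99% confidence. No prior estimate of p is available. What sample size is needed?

Conservative approach: use p = 0.5 (maximizes p(1-p) = 0.25). n = z²(0.25)/E² = 2.576²×0.25/0.023² = 3136.0 → n = 3136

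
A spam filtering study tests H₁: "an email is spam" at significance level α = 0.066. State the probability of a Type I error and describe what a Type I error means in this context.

P(Type I error) = α = 0.066. A Type I error is rejecting H₀ when H₀ is actually true (false positive) — here, concluding that an email is spam when in fact this is not the case. Consequence: a legitimate email is sent to the spam folder and the user misses it.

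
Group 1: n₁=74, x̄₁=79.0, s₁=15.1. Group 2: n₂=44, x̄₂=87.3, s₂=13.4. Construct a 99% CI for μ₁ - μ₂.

Difference = -8.3. SE = √(15.1²/74 + 13.4²/44) = 2.676. CI = (-15.19, -1.41)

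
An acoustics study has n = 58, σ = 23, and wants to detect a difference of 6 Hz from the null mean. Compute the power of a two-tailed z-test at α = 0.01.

SE = σ/√n = 23/√58 = 3.02. Non-centrality λ = d/SE = 6/3.02 = 1.987. Power ≈ Φ(λ - z_{α/2}) = Φ(1.987 - 2.576) = Φ(-0.589) = 0.278.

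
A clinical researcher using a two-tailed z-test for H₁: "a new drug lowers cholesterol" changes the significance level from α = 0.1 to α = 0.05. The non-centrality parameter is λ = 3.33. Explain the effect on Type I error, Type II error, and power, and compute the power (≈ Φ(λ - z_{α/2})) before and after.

Decreasing α from 0.1 to 0.05:
• Type I error rate decreases (α is the Type I rate by definition).
• Critical value moves from z_{α/2} = 1.645 to 1.96, so power = Φ(λ - z_{α/2}) goes from Φ(3.33 - 1.645) = 0.954 to Φ(3.33 - 1.96) = 0.915.
• Type II error rate β = 1 - power therefore increases (0.046 → 0.085).
Appropriate when false positives are costly — here, approving an ineffective drug — patients take a useless medication and may skip effective alternatives.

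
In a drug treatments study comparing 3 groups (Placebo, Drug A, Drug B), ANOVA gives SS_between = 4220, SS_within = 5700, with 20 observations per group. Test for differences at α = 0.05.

df_between = 2, df_within = 57. F = MS_between/MS_within = 2110.0/100.0 = 21.1. F_crit ≈ 3.159. Reject H₀. At least one mean differs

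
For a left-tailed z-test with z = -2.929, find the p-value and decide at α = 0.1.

p = P(Z < -2.929) = Φ(-2.929) ≈ 0.0017. Since p < 0.1, reject H₀ (significant) at α = 0.1.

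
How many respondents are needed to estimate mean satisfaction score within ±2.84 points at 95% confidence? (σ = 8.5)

n = (z*σ/E)² = (1.96×8.5/2.84)² = 34.4 → n = 35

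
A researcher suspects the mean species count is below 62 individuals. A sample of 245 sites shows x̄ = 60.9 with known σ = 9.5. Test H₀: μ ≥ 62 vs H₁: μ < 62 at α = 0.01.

z = -1.812. Critical value: -2.33. Fail to reject H₀.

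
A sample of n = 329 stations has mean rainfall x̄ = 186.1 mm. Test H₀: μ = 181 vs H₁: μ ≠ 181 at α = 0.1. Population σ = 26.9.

z = (x̄ - μ₀)/(σ/√n) = (186.1 - 181)/(26.9/√329) = 3.439. Critical value: ±1.645. Since |3.439| > 1.645, Reject H₀.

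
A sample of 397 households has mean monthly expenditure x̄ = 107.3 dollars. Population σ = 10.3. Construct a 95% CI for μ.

CI = x̄ ± z*(σ/√n) = 107.3 ± 1.96(10.3/√397) = 107.3 ± 1.01 = (106.29, 108.31)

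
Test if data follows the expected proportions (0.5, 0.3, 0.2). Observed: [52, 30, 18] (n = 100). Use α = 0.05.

Expected: [50.0, 30.0, 20.0]. χ² = 0.28. df = 2, critical = 5.991. Fail to reject H₀.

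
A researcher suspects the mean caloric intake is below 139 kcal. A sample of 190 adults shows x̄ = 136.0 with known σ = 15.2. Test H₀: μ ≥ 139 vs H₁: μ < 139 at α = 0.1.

z = -2.721. Critical value: -1.28. Reject H₀.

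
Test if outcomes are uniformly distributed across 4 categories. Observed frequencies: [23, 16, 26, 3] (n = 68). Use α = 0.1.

Expected = 17 each. χ² = Σ(O-E)²/E = 18.471. df = 3, critical value = 6.251. Reject H₀.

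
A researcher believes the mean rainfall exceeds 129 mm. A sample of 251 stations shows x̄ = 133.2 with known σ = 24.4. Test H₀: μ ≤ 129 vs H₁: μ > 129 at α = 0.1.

z = 2.727. Critical value: 1.28. Reject H₀.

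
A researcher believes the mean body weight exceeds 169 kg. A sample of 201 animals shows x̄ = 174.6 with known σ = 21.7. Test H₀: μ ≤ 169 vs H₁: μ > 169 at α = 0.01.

z = 3.659. Critical value: 2.33. Reject H₀.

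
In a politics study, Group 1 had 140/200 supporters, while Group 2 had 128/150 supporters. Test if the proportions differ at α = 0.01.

p̂₁ = 0.7, p̂₂ = 0.853, pooled p̂ = 0.766. z = -3.352. Critical: ±2.576. Reject H₀.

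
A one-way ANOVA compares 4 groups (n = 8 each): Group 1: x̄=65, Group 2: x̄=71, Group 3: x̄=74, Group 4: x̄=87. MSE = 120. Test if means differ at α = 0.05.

Grand mean = 74.25. SS_between = 2070.0, MS_between = 690.0. F = 5.75, F_crit ≈ 2.947. Reject H₀.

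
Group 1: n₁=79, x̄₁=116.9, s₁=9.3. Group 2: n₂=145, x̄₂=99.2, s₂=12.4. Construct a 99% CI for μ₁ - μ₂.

Difference = 17.7. SE = √(9.3²/79 + 12.4²/145) = 1.468. CI = (13.92, 21.48)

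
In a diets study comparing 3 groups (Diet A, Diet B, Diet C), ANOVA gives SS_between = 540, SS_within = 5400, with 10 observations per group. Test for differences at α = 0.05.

df_between = 2, df_within = 27. F = MS_between/MS_within = 270.0/200.0 = 1.35. F_crit ≈ 3.354. Fail to reject H₀.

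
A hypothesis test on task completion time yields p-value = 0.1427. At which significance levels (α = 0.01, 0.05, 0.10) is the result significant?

p = 0.1427. Not significant at any of the given levels.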